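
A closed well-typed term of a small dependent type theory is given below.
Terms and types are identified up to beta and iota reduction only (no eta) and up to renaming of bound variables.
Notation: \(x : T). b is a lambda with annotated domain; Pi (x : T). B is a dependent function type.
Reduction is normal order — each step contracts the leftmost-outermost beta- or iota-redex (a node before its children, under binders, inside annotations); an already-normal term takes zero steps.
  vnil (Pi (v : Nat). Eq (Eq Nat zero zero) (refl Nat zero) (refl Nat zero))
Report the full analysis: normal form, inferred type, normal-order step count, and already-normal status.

resulting normal form:
  vnil (Pi (v : Nat). Eq (Eq Nat zero zero) (refl Nat zero) (refl Nat zero))
the term's type:
  Vec (Pi (v : Nat). Eq (Eq Nat zero zero) (refl Nat zero) (refl Nat zero)) zero
steps to reach normal form (normal order): 0
started in normal form: yes


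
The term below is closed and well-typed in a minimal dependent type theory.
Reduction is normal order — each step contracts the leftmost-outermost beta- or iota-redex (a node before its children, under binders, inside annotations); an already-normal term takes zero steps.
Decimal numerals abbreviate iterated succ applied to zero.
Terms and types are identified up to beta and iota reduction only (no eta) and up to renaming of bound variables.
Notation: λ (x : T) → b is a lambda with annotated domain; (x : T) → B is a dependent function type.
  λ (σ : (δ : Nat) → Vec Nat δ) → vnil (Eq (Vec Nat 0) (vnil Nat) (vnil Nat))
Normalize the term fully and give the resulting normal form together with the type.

resulting normal form:
  λ (σ : (δ : Nat) → Vec Nat δ) → vnil (Eq (Vec Nat 0) (vnil Nat) (vnil Nat))
inferred type:
  (σ : (δ : Nat) → Vec Nat δ) → Vec (Eq (Vec Nat 0) (vnil Nat) (vnil Nat)) 0


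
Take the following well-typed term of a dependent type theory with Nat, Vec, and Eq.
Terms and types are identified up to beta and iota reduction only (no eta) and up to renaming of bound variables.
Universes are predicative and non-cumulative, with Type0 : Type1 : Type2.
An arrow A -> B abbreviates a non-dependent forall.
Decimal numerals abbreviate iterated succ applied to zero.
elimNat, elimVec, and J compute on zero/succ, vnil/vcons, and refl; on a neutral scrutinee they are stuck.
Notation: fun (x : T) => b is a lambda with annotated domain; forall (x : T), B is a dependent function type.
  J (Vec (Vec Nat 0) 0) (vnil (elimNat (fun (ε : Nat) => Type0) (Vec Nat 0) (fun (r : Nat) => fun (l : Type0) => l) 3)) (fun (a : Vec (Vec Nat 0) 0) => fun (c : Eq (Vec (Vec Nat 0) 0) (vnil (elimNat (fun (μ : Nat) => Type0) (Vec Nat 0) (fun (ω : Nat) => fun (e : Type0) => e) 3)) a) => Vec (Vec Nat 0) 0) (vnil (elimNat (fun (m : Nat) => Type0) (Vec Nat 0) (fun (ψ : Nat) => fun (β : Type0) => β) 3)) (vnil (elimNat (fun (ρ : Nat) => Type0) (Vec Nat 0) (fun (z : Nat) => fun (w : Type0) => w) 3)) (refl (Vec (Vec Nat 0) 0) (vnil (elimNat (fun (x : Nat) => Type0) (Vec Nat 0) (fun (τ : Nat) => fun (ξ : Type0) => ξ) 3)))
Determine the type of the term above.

inferred type:
  Vec (Vec Nat 0) 0


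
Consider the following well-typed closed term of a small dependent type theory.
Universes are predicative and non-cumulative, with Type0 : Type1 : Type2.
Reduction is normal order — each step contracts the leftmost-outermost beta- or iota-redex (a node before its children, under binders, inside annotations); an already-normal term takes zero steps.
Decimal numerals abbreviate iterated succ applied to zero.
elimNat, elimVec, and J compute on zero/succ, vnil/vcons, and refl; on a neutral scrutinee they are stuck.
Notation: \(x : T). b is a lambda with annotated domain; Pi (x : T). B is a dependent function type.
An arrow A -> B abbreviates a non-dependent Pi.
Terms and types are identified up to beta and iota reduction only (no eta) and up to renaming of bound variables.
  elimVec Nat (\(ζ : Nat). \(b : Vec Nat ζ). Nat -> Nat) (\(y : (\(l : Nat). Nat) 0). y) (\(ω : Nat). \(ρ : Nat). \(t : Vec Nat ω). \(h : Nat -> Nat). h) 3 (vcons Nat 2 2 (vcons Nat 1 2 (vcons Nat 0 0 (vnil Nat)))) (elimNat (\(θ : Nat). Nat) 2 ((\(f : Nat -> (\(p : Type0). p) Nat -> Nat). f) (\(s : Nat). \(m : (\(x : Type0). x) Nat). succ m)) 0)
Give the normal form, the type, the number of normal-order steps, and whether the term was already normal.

normal form:
  2
inferred type:
  Nat
reduction steps (normal order): 18
term was already normal: no
first contracted redex: an elimVec iota-redex


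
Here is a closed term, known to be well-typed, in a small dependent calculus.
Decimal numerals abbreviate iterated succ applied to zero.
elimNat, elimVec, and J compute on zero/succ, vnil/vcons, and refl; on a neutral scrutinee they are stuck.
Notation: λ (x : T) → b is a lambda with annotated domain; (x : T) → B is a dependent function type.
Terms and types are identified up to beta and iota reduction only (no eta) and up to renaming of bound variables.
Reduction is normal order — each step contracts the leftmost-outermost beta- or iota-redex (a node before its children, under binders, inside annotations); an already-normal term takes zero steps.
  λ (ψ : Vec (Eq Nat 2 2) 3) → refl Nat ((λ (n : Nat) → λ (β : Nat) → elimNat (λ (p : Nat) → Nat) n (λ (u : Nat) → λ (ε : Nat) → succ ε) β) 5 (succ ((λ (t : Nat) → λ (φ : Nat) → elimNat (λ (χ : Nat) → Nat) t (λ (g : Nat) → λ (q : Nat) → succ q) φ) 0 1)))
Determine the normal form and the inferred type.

reduced normal form:
  λ (ψ : Vec (Eq Nat 2 2) 3) → refl Nat 7
type:
  (ψ : Vec (Eq Nat 2 2) 3) → Eq Nat 7 7
observation: 15 normal-order steps normalize the term, beginning with a beta-redex.


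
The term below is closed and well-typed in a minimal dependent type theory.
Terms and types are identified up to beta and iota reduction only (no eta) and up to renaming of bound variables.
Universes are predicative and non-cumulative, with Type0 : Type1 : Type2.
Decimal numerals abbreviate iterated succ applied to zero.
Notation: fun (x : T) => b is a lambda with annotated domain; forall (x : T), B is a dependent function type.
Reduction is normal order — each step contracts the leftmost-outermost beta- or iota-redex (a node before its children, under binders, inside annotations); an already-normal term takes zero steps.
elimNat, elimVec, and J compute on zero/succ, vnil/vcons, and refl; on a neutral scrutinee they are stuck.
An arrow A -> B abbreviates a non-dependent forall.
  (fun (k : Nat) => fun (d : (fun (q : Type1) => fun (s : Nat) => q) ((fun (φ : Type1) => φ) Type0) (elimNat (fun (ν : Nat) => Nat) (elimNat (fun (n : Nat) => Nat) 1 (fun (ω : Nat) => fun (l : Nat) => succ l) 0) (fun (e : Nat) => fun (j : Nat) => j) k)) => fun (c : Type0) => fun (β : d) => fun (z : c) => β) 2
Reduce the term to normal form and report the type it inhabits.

reduced normal form:
  fun (k : Type0) => fun (d : Type0) => fun (q : k) => fun (s : d) => q
inferred type:
  forall (k : Type0), forall (d : Type0), k -> d -> k
observation: contracting a beta-redex first, the term normalizes in 4 steps.


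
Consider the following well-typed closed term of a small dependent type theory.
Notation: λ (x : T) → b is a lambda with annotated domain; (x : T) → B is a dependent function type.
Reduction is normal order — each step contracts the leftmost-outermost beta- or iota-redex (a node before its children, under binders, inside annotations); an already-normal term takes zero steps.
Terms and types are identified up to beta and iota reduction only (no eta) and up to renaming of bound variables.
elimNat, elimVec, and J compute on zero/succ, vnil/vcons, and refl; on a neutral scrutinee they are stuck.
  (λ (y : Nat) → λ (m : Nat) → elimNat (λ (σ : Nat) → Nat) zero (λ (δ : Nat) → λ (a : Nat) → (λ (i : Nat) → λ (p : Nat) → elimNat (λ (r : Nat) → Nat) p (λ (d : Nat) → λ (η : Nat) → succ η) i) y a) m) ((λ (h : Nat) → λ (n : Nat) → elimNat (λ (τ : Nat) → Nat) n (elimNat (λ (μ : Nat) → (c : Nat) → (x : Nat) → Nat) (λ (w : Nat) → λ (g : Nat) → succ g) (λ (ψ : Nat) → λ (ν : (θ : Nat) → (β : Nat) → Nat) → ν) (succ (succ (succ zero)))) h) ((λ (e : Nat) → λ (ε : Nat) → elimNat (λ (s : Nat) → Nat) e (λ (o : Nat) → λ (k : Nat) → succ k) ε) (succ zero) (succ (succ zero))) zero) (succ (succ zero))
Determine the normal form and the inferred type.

normal form:
  succ (succ (succ (succ (succ (succ zero)))))
the term's type:
  Nat
observation: the leftmost-outermost redex is a beta-redex, and normalization takes 95 steps.


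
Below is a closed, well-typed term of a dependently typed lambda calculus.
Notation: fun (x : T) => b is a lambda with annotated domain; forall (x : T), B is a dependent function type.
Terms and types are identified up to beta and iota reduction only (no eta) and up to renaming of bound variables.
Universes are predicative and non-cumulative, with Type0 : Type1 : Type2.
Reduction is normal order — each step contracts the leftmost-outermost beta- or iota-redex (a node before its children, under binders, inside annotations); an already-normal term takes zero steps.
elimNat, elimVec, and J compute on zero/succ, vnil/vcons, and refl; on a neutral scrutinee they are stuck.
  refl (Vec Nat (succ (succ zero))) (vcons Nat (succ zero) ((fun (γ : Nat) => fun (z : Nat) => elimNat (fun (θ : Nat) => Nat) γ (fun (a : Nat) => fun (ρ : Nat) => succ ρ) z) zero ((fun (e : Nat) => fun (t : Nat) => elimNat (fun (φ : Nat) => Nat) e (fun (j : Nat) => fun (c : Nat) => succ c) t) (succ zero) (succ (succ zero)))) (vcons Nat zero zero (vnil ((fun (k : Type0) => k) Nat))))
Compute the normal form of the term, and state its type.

normal form:
  refl (Vec Nat (succ (succ zero))) (vcons Nat (succ zero) (succ (succ (succ zero))) (vcons Nat zero zero (vnil Nat)))
inferred type:
  Eq (Vec Nat (succ (succ zero))) (vcons Nat (succ zero) (succ (succ (succ zero))) (vcons Nat zero zero (vnil Nat))) (vcons Nat (succ zero) (succ (succ (succ zero))) (vcons Nat zero zero (vnil Nat)))


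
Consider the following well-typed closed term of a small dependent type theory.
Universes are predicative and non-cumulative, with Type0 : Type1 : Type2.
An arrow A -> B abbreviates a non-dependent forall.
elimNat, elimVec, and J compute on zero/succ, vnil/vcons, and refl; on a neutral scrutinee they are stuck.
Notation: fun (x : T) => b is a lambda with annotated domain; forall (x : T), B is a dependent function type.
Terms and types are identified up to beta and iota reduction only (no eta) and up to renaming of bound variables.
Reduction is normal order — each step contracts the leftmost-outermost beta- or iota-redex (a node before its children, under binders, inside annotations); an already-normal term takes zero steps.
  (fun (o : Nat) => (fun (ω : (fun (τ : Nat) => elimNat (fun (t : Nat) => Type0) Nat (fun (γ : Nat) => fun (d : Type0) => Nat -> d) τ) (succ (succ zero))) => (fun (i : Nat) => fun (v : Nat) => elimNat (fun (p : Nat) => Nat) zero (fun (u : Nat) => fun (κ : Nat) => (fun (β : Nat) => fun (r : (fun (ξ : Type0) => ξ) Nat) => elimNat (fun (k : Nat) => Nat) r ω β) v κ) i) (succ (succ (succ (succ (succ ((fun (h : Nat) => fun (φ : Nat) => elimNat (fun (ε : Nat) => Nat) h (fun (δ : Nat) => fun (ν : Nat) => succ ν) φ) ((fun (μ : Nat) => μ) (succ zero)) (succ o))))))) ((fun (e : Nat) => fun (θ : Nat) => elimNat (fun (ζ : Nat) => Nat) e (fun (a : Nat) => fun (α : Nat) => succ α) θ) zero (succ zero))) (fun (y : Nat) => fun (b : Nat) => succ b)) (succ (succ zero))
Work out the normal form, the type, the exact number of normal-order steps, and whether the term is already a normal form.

normal form:
  succ (succ (succ (succ (succ (succ (succ (succ (succ zero))))))))
inferred type:
  Nat
steps to reach normal form (normal order): 117
started in normal form: no
first redex: a beta-redex


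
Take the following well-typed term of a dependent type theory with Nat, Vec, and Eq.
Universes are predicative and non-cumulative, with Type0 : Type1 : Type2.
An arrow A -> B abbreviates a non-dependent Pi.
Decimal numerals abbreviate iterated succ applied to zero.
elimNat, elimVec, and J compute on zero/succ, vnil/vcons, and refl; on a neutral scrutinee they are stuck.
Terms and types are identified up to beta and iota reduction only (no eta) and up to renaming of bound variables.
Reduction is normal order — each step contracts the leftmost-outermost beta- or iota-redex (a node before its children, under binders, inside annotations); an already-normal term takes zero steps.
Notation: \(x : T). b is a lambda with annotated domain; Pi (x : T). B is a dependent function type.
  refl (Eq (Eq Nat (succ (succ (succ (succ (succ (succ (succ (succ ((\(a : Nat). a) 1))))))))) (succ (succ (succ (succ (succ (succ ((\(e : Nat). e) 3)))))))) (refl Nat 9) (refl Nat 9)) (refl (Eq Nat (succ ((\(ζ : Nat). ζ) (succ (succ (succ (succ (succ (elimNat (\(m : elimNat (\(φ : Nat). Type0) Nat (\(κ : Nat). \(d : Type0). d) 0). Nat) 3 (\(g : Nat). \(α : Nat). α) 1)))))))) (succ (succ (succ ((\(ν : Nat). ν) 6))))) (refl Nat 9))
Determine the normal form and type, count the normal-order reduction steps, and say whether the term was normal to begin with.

resulting normal form:
  refl (Eq (Eq Nat 9 9) (refl Nat 9) (refl Nat 9)) (refl (Eq Nat 9 9) (refl Nat 9))
type:
  Eq (Eq (Eq Nat 9 9) (refl Nat 9) (refl Nat 9)) (refl (Eq Nat 9 9) (refl Nat 9)) (refl (Eq Nat 9 9) (refl Nat 9))
reduction steps (normal order): 8
started in normal form: no
first contracted redex: a beta-redex


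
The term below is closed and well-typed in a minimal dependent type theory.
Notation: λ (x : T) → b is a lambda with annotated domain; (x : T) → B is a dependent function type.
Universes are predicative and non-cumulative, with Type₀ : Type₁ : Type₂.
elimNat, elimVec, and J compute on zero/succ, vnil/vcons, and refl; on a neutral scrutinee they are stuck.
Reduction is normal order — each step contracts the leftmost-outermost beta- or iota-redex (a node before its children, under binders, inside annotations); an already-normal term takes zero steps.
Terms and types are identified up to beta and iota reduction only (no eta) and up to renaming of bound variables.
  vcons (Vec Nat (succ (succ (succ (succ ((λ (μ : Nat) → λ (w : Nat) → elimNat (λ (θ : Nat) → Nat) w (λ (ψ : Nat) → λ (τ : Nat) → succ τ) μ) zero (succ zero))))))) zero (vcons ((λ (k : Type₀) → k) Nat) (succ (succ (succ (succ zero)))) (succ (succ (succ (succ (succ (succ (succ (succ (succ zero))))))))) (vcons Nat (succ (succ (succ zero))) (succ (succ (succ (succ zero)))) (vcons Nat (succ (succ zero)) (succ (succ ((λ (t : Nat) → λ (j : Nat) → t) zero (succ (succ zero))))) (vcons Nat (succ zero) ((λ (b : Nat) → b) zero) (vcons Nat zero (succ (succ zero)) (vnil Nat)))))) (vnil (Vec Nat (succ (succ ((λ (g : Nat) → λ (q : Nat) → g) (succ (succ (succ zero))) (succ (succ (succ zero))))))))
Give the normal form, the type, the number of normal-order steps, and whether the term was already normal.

reduced normal form:
  vcons (Vec Nat (succ (succ (succ (succ (succ zero)))))) zero (vcons Nat (succ (succ (succ (succ zero)))) (succ (succ (succ (succ (succ (succ (succ (succ (succ zero))))))))) (vcons Nat (succ (succ (succ zero))) (succ (succ (succ (succ zero)))) (vcons Nat (succ (succ zero)) (succ (succ zero)) (vcons Nat (succ zero) zero (vcons Nat zero (succ (succ zero)) (vnil Nat)))))) (vnil (Vec Nat (succ (succ (succ (succ (succ zero)))))))
type:
  Vec (Vec Nat (succ (succ (succ (succ (succ zero)))))) (succ zero)
steps to reach normal form (normal order): 9
already normal: no
first redex: a beta-redex


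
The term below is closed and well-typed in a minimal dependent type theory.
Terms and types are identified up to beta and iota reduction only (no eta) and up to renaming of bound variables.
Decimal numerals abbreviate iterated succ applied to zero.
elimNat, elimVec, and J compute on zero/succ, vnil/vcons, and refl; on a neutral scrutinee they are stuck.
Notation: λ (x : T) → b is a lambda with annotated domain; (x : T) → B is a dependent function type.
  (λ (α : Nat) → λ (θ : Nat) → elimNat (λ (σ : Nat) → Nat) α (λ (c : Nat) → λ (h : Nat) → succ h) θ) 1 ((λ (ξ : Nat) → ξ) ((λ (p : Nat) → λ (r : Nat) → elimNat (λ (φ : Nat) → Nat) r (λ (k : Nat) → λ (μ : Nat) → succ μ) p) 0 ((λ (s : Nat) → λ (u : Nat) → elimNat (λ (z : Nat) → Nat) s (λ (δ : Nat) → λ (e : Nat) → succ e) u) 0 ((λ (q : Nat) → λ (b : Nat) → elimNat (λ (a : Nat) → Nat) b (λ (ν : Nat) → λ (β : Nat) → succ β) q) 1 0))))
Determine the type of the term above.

type:
  Nat


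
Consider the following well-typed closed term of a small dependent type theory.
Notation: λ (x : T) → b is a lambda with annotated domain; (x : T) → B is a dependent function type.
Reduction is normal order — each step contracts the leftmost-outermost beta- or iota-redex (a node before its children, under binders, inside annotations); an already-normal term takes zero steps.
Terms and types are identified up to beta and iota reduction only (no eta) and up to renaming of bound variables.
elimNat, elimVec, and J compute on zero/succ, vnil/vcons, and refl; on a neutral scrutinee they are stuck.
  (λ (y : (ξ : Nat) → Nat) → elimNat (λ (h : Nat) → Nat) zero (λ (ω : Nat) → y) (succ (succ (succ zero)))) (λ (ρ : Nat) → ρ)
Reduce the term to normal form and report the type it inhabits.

reduced normal form:
  zero
the term's type:
  Nat
observation: the leftmost-outermost redex is a beta-redex, and normalization takes 11 steps.


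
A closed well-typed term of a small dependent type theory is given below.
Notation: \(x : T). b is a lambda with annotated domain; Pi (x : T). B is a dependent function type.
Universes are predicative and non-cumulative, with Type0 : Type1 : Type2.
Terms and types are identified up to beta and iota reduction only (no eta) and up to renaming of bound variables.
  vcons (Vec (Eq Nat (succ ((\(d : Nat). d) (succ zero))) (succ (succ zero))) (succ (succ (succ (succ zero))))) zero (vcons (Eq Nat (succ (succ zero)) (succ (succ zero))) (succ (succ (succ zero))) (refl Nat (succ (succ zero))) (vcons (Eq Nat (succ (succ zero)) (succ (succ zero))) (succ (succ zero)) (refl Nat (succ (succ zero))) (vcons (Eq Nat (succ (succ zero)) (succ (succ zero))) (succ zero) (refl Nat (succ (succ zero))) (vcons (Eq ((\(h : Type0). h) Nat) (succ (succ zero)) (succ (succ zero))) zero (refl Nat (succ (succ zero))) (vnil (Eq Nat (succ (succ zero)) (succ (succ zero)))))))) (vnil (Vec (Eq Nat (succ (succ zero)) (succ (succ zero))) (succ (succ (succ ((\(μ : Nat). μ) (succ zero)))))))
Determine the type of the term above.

the term's type:
  Vec (Vec (Eq Nat (succ (succ zero)) (succ (succ zero))) (succ (succ (succ (succ zero))))) (succ zero)


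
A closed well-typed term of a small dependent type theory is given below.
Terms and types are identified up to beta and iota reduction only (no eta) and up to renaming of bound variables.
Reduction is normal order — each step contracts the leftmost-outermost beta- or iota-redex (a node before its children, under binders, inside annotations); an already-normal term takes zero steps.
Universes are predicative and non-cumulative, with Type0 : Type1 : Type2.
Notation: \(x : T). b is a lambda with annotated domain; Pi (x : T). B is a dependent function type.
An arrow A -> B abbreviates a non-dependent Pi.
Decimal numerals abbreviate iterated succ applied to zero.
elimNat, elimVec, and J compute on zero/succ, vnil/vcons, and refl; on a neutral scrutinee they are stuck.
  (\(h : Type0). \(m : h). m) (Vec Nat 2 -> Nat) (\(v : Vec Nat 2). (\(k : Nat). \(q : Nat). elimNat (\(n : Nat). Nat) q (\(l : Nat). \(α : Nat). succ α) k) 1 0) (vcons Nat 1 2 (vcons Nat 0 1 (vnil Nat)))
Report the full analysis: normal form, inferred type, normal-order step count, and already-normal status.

normal form:
  1
the term's type:
  Nat
steps to reach normal form (normal order): 9
already normal: no
first redex: a beta-redex


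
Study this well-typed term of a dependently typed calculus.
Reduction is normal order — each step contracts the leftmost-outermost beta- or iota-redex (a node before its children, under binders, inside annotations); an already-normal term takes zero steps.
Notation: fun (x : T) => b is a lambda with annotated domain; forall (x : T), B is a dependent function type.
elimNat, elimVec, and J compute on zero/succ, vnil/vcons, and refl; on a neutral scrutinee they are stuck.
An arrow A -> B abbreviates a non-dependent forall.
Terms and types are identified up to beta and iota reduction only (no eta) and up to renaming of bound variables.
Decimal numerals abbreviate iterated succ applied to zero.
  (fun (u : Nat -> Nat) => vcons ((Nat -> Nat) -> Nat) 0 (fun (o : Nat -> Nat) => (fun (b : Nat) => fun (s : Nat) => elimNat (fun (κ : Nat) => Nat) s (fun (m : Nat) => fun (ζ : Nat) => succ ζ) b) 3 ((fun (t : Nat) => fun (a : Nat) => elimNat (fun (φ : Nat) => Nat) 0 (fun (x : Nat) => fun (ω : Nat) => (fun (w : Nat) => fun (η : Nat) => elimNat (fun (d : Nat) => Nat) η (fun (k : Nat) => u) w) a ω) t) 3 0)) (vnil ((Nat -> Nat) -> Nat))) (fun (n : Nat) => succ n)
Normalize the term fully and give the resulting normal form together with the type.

reduced normal form:
  vcons ((Nat -> Nat) -> Nat) 0 (fun (u : Nat -> Nat) => 3) (vnil ((Nat -> Nat) -> Nat))
inferred type:
  Vec ((Nat -> Nat) -> Nat) 1


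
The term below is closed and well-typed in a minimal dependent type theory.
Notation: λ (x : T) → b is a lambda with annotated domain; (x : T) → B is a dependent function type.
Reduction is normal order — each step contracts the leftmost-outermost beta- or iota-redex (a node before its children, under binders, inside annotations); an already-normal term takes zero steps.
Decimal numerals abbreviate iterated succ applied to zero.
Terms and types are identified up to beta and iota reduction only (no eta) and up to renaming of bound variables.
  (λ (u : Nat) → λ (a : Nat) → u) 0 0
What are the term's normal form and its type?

normal form:
  0
type:
  Nat
observation: the first redex contracted is a beta-redex; the normal form is reached in 2 normal-order steps.


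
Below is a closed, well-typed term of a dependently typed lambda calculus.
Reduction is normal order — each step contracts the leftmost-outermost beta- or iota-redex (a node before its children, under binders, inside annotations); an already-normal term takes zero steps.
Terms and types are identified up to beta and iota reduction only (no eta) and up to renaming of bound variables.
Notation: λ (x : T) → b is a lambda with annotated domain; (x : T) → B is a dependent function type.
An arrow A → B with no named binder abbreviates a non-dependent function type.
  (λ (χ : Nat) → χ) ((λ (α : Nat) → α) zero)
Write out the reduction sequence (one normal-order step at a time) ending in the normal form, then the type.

reduction (normal order):
  (λ (χ : Nat) → χ) ((λ (α : Nat) → α) zero)
  ~> (λ (χ : Nat) → χ) zero
  ~> zero
type:
  Nat


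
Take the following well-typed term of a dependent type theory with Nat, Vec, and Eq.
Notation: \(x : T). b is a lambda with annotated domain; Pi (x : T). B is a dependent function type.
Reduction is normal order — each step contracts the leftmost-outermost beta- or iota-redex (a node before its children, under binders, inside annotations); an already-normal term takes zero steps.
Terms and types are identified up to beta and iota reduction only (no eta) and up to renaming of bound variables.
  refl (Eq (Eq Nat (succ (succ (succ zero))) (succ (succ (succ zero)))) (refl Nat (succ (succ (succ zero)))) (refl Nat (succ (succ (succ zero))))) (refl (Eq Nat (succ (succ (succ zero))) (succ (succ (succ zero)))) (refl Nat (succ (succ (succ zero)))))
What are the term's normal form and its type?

reduced normal form:
  refl (Eq (Eq Nat (succ (succ (succ zero))) (succ (succ (succ zero)))) (refl Nat (succ (succ (succ zero)))) (refl Nat (succ (succ (succ zero))))) (refl (Eq Nat (succ (succ (succ zero))) (succ (succ (succ zero)))) (refl Nat (succ (succ (succ zero)))))
type:
  Eq (Eq (Eq Nat (succ (succ (succ zero))) (succ (succ (succ zero)))) (refl Nat (succ (succ (succ zero)))) (refl Nat (succ (succ (succ zero))))) (refl (Eq Nat (succ (succ (succ zero))) (succ (succ (succ zero)))) (refl Nat (succ (succ (succ zero))))) (refl (Eq Nat (succ (succ (succ zero))) (succ (succ (succ zero)))) (refl Nat (succ (succ (succ zero)))))
observation: no redex remains anywhere in the term; it is its own normal form.


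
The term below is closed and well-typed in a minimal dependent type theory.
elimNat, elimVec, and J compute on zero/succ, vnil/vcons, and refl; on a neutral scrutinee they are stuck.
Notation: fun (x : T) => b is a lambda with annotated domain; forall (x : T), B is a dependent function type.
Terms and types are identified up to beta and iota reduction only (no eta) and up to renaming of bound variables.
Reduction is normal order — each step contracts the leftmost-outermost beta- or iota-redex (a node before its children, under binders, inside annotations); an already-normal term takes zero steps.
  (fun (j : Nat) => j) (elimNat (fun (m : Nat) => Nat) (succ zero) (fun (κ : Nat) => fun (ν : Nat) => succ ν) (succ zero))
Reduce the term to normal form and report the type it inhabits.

resulting normal form:
  succ (succ zero)
the term's type:
  Nat
observation: reduction starts at a beta-redex, and 5 normal-order steps reach the normal form.


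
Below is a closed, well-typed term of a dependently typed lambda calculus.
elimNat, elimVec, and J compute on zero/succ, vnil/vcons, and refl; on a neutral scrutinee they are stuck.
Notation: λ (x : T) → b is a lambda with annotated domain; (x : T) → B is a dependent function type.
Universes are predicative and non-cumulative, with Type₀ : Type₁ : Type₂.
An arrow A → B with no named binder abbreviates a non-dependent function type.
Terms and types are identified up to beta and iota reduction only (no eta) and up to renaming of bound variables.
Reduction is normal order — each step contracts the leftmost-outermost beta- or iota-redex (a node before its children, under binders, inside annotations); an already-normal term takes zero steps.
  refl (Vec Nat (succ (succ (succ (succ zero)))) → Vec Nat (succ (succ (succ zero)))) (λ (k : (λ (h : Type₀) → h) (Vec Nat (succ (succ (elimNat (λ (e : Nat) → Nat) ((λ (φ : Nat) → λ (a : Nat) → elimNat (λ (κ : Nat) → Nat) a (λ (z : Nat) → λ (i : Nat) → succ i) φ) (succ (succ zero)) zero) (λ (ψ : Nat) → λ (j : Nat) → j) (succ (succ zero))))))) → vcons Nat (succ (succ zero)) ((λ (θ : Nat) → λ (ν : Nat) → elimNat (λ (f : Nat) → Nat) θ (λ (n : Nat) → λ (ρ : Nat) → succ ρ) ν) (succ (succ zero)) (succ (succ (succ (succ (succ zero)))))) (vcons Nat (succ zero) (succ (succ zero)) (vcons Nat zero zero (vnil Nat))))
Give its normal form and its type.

normal form:
  refl (Vec Nat (succ (succ (succ (succ zero)))) → Vec Nat (succ (succ (succ zero)))) (λ (k : Vec Nat (succ (succ (succ (succ zero))))) → vcons Nat (succ (succ zero)) (succ (succ (succ (succ (succ (succ (succ zero))))))) (vcons Nat (succ zero) (succ (succ zero)) (vcons Nat zero zero (vnil Nat))))
the term's type:
  Eq (Vec Nat (succ (succ (succ (succ zero)))) → Vec Nat (succ (succ (succ zero)))) (λ (k : Vec Nat (succ (succ (succ (succ zero))))) → vcons Nat (succ (succ zero)) (succ (succ (succ (succ (succ (succ (succ zero))))))) (vcons Nat (succ zero) (succ (succ zero)) (vcons Nat zero zero (vnil Nat)))) (λ (h : Vec Nat (succ (succ (succ (succ zero))))) → vcons Nat (succ (succ zero)) (succ (succ (succ (succ (succ (succ (succ zero))))))) (vcons Nat (succ zero) (succ (succ zero)) (vcons Nat zero zero (vnil Nat))))


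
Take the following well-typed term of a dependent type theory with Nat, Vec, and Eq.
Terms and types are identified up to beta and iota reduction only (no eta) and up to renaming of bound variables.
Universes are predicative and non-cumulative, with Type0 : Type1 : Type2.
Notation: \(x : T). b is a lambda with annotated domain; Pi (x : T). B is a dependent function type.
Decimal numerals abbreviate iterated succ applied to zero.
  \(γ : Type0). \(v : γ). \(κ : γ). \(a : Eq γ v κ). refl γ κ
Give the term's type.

the term's type:
  Pi (γ : Type0). Pi (v : γ). Pi (κ : γ). Pi (a : Eq γ v κ). Eq γ κ κ


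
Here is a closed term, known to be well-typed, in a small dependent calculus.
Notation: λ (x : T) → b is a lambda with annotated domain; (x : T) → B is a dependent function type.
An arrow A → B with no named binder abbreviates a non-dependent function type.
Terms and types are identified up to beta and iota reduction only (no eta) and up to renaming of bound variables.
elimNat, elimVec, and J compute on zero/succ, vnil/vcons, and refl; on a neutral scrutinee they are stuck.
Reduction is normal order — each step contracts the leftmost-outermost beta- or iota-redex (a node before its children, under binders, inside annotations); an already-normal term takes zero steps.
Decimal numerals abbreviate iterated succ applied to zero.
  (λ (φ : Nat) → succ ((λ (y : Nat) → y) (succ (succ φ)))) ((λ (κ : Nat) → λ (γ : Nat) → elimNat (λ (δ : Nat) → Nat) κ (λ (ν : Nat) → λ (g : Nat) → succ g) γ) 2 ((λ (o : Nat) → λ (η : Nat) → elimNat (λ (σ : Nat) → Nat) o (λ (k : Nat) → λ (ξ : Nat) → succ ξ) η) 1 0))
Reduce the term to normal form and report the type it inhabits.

resulting normal form:
  6
type:
  Nat


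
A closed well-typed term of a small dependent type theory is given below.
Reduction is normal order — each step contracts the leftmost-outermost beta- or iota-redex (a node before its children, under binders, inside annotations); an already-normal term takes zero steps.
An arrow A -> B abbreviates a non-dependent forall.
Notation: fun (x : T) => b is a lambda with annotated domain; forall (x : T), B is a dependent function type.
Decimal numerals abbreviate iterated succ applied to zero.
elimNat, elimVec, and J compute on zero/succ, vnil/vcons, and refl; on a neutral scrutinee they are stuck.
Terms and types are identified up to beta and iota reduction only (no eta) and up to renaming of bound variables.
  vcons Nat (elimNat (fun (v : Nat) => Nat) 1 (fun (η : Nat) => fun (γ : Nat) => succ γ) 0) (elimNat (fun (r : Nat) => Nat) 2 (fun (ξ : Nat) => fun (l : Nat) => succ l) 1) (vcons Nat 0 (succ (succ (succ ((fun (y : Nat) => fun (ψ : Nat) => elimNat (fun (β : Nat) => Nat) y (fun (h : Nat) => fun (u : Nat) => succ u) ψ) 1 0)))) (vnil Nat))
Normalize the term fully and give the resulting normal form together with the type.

normal form:
  vcons Nat 1 3 (vcons Nat 0 4 (vnil Nat))
the term's type:
  Vec Nat 2


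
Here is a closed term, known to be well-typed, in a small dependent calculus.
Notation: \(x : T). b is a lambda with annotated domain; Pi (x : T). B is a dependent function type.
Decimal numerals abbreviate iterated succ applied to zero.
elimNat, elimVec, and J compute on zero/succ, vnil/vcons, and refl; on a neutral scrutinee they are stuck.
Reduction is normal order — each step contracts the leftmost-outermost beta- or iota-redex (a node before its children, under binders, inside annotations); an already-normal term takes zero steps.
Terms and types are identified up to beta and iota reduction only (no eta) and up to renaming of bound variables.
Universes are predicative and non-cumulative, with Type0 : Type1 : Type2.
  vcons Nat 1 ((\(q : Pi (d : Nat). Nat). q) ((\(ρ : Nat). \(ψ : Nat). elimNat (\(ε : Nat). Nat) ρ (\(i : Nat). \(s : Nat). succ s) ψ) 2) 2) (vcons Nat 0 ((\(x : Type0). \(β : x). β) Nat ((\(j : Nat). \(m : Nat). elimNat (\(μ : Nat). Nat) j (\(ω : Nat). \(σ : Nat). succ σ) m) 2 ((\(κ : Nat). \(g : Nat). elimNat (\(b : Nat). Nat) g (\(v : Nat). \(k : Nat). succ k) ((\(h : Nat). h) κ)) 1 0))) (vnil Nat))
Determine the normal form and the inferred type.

normal form:
  vcons Nat 1 4 (vcons Nat 0 3 (vnil Nat))
type:
  Vec Nat 2
observation: the leftmost-outermost redex is a beta-redex, and normalization takes 25 steps.


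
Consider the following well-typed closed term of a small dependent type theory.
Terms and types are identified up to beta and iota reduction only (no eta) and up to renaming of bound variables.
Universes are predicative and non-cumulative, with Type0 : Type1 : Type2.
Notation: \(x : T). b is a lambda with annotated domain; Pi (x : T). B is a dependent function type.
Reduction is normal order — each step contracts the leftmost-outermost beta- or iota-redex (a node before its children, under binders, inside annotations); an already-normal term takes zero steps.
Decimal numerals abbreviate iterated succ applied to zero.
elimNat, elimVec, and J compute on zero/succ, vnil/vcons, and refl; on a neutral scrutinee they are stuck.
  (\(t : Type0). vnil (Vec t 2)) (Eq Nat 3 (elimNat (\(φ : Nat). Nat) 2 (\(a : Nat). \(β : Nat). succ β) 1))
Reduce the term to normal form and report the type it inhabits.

reduced normal form:
  vnil (Vec (Eq Nat 3 3) 2)
the term's type:
  Vec (Vec (Eq Nat 3 3) 2) 0
observation: contracting a beta-redex first, the term normalizes in 5 steps.


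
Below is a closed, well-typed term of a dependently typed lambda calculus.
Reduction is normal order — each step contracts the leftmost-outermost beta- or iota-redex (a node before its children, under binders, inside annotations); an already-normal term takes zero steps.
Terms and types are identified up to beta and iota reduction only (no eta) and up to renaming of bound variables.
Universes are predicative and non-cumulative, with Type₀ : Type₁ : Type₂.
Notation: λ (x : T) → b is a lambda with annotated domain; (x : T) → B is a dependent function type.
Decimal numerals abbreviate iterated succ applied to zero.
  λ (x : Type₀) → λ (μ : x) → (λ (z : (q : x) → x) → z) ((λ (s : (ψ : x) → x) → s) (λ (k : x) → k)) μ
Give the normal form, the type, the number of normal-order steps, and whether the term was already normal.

reduced normal form:
  λ (x : Type₀) → λ (μ : x) → μ
type:
  (x : Type₀) → (μ : x) → x
normal-order step count: 3
already normal: no
first redex: a beta-redex


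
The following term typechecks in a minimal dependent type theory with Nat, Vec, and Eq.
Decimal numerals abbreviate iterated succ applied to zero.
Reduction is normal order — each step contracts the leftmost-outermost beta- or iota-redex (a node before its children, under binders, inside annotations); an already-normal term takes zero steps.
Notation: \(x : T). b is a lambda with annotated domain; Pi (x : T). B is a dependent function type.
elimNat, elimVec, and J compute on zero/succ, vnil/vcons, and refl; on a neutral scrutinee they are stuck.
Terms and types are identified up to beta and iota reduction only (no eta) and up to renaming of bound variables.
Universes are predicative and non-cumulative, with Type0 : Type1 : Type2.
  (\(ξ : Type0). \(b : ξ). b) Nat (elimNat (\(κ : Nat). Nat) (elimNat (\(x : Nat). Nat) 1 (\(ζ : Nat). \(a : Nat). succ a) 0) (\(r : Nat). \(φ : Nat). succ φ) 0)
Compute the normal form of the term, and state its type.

resulting normal form:
  1
type:
  Nat


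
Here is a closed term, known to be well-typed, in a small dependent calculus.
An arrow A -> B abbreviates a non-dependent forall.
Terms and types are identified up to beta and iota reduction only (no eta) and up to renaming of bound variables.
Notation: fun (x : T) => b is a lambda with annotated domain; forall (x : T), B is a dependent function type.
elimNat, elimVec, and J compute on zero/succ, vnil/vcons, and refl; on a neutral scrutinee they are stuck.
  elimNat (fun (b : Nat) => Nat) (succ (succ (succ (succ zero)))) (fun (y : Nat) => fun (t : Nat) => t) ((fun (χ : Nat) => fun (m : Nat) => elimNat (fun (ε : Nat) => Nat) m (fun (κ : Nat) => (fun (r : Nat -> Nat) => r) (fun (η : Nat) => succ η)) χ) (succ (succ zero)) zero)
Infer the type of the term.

type:
  Nat


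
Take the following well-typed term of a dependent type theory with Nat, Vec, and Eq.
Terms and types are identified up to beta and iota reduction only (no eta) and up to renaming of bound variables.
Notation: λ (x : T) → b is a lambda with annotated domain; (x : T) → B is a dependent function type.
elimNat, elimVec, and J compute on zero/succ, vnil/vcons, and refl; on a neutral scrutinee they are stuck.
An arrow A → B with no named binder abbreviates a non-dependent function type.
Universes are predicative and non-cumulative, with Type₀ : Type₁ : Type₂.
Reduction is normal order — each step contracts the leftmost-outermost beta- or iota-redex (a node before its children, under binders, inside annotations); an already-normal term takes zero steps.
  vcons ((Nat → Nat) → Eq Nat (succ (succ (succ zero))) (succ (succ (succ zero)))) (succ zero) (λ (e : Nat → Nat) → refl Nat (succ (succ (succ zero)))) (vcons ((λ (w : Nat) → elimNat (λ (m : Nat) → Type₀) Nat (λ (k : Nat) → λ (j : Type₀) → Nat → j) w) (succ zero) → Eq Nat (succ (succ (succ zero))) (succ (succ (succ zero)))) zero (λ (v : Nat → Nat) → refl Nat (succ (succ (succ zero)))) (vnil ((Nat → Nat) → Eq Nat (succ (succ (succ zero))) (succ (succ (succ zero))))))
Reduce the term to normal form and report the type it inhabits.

reduced normal form:
  vcons ((Nat → Nat) → Eq Nat (succ (succ (succ zero))) (succ (succ (succ zero)))) (succ zero) (λ (e : Nat → Nat) → refl Nat (succ (succ (succ zero)))) (vcons ((Nat → Nat) → Eq Nat (succ (succ (succ zero))) (succ (succ (succ zero)))) zero (λ (w : Nat → Nat) → refl Nat (succ (succ (succ zero)))) (vnil ((Nat → Nat) → Eq Nat (succ (succ (succ zero))) (succ (succ (succ zero))))))
the term's type:
  Vec ((Nat → Nat) → Eq Nat (succ (succ (succ zero))) (succ (succ (succ zero)))) (succ (succ zero))


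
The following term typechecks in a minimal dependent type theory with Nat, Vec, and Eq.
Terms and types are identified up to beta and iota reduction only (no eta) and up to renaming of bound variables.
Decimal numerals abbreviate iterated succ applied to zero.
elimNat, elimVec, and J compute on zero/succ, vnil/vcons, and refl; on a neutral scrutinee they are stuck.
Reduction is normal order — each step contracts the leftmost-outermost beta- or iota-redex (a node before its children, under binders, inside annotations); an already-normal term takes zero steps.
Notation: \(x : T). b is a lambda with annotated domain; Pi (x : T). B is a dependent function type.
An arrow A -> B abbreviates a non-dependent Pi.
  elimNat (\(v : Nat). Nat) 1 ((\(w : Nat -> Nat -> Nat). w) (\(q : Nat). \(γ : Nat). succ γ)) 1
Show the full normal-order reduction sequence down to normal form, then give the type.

normal-order reduction sequence:
  elimNat (\(v : Nat). Nat) 1 ((\(w : Nat -> Nat -> Nat). w) (\(q : Nat). \(γ : Nat). succ γ)) 1
  ~> (\(v : Nat -> Nat -> Nat). v) (\(w : Nat). \(q : Nat). succ q) 0 (elimNat (\(γ : Nat). Nat) 1 ((\(ψ : Nat -> Nat -> Nat). ψ) (\(n : Nat). \(χ : Nat). succ χ)) 0)
  ~> (\(v : Nat). \(w : Nat). succ w) 0 (elimNat (\(q : Nat). Nat) 1 ((\(γ : Nat -> Nat -> Nat). γ) (\(ψ : Nat). \(n : Nat). succ n)) 0)
  ~> (\(v : Nat). succ v) (elimNat (\(w : Nat). Nat) 1 ((\(q : Nat -> Nat -> Nat). q) (\(γ : Nat). \(ψ : Nat). succ ψ)) 0)
  ~> succ (elimNat (\(v : Nat). Nat) 1 ((\(w : Nat -> Nat -> Nat). w) (\(q : Nat). \(γ : Nat). succ γ)) 0)
  ~> 2
the term's type:
  Nat


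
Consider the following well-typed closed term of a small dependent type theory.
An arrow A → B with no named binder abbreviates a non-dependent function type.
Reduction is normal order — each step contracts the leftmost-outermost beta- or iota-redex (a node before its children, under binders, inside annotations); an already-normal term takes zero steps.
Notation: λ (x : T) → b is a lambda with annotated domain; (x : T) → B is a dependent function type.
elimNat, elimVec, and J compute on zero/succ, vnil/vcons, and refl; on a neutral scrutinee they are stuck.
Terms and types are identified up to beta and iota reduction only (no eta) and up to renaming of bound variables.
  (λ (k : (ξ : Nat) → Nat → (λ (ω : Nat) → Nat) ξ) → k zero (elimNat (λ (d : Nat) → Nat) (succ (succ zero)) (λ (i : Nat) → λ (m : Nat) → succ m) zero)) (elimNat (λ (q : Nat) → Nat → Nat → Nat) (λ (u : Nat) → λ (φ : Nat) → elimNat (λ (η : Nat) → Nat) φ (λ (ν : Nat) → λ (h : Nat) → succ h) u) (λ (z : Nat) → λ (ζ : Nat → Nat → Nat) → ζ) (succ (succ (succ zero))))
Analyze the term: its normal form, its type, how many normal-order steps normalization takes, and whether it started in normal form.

resulting normal form:
  succ (succ zero)
the term's type:
  Nat
reduction steps (normal order): 15
already normal: no
first redex: a beta-redex
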